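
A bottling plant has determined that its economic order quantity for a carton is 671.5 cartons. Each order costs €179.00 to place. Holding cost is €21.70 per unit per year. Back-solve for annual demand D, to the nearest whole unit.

The basic EOQ model gives Q* = √(2DS/H); rearrange for the unknown.
From Q* = √(2DS/H): D = Q*²H / (2S) = 671.5² × 21.7 / (2 × 179) = 27331.832.

D ≈ 27,332 cartons per year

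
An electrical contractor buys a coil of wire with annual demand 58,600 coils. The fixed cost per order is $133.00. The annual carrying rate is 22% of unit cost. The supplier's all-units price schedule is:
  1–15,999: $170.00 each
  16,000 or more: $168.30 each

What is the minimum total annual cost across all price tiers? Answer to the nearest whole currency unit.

Holding cost per unit per year at price C is H = 0.22·C.
Evaluate total cost at each tier's feasible EOQ or, if the EOQ is below the tier, at the tier's minimum quantity.
EOQ at $170.00 = 645.6 (feasible in tier 1): TC = 58,600×$170.00 + (58,600/645.6)×133 + (645.6/2)×0.22×$170.00 = $9,986,144.90.
EOQ at $168.30 = 648.8 < 16000, so use break Q=16000: TC = 58,600×$168.30 + (58,600/16000.0)×133 + (16000.0/2)×0.22×$168.30 = $10,159,075.11.
Lowest total cost among the candidates is at Q = 645.6.

TC* ≈ $9,986,145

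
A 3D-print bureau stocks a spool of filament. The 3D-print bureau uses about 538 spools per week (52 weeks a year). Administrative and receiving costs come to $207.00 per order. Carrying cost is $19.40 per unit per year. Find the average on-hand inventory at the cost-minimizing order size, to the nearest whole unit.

Annual demand D = 538 × 52 = 27,976.
Q* = √(2DS/H) = √(2 × 27,976 × 207 / 19.4) ≈ 772.67.
Average inventory = Q*/2 ≈ 772.67 / 2 = 386.333.

Average inventory ≈ 386 spools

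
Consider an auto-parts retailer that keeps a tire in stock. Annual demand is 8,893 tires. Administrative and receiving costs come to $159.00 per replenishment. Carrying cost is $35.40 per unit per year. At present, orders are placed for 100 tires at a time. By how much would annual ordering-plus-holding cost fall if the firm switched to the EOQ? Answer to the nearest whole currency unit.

Extra cost ≈ $5,904 per year

EOQ = √(2DS/H) = √(2 × 8,893 × 159 / 35.4) ≈ 282.64.
Cost at Q* = (D/Q*)S + (Q*/2)H = √(2DSH) ≈ $10,005.51.
Cost at Q = 100: (8,893/100)×159 + (100/2)×35.4 = $14,139.87 + $1,770.00 = $15,909.87.
Excess = $15,909.87 − $10,005.51 = $5,904.36.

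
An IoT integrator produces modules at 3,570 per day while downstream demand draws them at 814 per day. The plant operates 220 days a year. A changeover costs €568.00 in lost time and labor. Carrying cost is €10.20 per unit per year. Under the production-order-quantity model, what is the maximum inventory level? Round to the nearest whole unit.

Annual demand D = 814 × 220 = 179,080.
Production build-up factor (1 − d/p) = 1 − 814/3,570 = 0.7720.
Q* = √(2DS / (H(1 − d/p))) = √(2 × 179,080 × 568 / (10.2 × 0.7720)).
= √(203,434,880 / 7.8743) ≈ 5082.848.
Maximum inventory = Q*(1 − d/p) = 5082.848 × 0.7720 ≈ 3923.902.

I_max ≈ 3,924 modules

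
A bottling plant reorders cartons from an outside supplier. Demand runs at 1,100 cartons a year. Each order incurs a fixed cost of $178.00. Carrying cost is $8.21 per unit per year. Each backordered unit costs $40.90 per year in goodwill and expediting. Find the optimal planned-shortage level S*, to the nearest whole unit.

S* ≈ 40 cartons

With planned backorders, Q* = √(2DS/H) · √((H+B)/B).
√(2DS/H) = √(2 × 1,100 × 178 / 8.21) = 218.399.
√((H+B)/B) = √((8.21+40.9)/40.9) = 1.0958.
Q* ≈ 239.317.
S* = Q* · H/(H+B) = 239.317 × 8.21/49.11 ≈ 40.008.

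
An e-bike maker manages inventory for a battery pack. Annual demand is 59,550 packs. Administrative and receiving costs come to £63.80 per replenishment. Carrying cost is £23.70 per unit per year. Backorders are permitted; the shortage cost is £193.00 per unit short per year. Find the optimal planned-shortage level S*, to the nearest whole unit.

With planned backorders, Q* = √(2DS/H) · √((H+B)/B).
√(2DS/H) = √(2 × 59,550 × 63.8 / 23.7) = 566.229.
√((H+B)/B) = √((23.7+193)/193) = 1.0596.
Q* ≈ 599.988.
S* = Q* · H/(H+B) = 599.988 × 23.7/216.7 ≈ 65.619.

S* ≈ 66 packs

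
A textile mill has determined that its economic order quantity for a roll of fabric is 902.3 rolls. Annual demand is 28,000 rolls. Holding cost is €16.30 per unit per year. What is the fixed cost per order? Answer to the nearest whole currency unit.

Squaring Q* = √(2DS/H) gives Q*² = 2DS/H.
From Q* = √(2DS/H): S = Q*²H / (2D) = 902.3² × 16.3 / (2 × 28,000) = 236.9744.

S ≈ €237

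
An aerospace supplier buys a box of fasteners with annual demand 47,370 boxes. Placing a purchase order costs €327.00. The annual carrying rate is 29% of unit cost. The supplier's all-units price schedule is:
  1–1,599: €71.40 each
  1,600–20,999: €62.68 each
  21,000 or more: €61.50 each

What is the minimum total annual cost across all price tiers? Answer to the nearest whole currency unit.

Holding cost per unit per year at price C is H = 0.29·C.
For each price level, check whether its EOQ is feasible; otherwise the best quantity at that price is the breakpoint.
EOQ at €71.40 = 1223.2 (feasible in tier 1): TC = 47,370×€71.40 + (47,370/1223.2)×327 + (1223.2/2)×0.29×€71.40 = €3,407,545.29.
EOQ at €62.68 = 1305.5 < 1600, so use break Q=1600: TC = 47,370×€62.68 + (47,370/1600.0)×327 + (1600.0/2)×0.29×€62.68 = €2,993,374.60.
EOQ at €61.50 = 1318.0 < 21000, so use break Q=21000: TC = 47,370×€61.50 + (47,370/21000.0)×327 + (21000.0/2)×0.29×€61.50 = €3,101,260.12.
Lowest total cost among the candidates is at Q = 1600.0.

TC* ≈ €2,993,375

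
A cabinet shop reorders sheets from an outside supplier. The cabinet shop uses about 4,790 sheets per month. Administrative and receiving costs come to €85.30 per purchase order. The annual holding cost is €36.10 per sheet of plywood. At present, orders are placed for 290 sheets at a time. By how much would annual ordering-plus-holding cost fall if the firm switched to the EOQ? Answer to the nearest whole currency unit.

Annual demand D = 4,790 × 12 = 57,480.
EOQ = √(2DS/H) = √(2 × 57,480 × 85.3 / 36.1) ≈ 521.19.
Cost at Q* = (D/Q*)S + (Q*/2)H = √(2DSH) ≈ €18,814.88.
Cost at Q = 290: (57,480/290)×85.3 + (290/2)×36.1 = €16,907.05 + €5,234.50 = €22,141.55.
Excess = €22,141.55 − €18,814.88 = €3,326.67.

Extra cost ≈ €3,327 per year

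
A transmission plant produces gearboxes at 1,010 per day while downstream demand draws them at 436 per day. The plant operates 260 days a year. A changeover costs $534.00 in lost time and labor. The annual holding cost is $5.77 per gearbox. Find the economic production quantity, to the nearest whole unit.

Q* ≈ 6,076 gearboxes

Annual demand D = 436 × 260 = 113,360.
Production build-up factor (1 − d/p) = 1 − 436/1,010 = 0.5683.
Q* = √(2DS / (H(1 − d/p))) = √(2 × 113,360 × 534 / (5.77 × 0.5683)).
= √(121,068,480 / 3.2792) ≈ 6076.204.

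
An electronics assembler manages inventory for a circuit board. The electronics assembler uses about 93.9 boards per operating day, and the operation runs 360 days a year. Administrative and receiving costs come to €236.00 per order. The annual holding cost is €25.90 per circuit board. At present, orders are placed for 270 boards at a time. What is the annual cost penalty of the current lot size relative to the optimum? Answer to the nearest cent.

Annual demand D = 93.9 × 360 = 33,804.
EOQ = √(2DS/H) = √(2 × 33,804 × 236 / 25.9) ≈ 784.88.
Cost at Q* = (D/Q*)S + (Q*/2)H = √(2DSH) ≈ €20,328.48.
Cost at Q = 270: (33,804/270)×236 + (270/2)×25.9 = €29,547.20 + €3,496.50 = €33,043.70.
Excess = €33,043.70 − €20,328.48 = €12,715.22.

Extra cost ≈ €12,715.22 per year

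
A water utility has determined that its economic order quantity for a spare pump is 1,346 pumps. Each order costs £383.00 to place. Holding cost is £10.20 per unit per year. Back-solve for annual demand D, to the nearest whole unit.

The basic EOQ model gives Q* = √(2DS/H); rearrange for the unknown.
From Q* = √(2DS/H): D = Q*²H / (2S) = 1,346² × 10.2 / (2 × 383) = 24124.678.

D ≈ 24,125 pumps per year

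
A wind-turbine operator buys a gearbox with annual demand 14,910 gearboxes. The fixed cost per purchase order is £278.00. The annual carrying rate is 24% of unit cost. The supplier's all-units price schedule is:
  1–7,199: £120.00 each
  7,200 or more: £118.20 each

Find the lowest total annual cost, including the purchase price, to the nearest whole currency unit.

TC* ≈ £1,804,652

Holding cost per unit per year at price C is H = 0.24·C.
For each price level, check whether its EOQ is feasible; otherwise the best quantity at that price is the breakpoint.
EOQ at £120.00 = 536.5 (feasible in tier 1): TC = 14,910×£120.00 + (14,910/536.5)×278 + (536.5/2)×0.24×£120.00 = £1,804,651.56.
EOQ at £118.20 = 540.6 < 7200, so use break Q=7200: TC = 14,910×£118.20 + (14,910/7200.0)×278 + (7200.0/2)×0.24×£118.20 = £1,865,062.49.
Lowest total cost among the candidates is at Q = 536.5.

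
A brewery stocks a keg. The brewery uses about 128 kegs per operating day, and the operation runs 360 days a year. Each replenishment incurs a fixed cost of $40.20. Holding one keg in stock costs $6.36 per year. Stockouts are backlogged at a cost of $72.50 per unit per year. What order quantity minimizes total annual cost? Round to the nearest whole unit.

Annual demand D = 128 × 360 = 46,080.
With planned backorders, Q* = √(2DS/H) · √((H+B)/B).
√(2DS/H) = √(2 × 46,080 × 40.2 / 6.36) = 763.230.
√((H+B)/B) = √((6.36+72.5)/72.5) = 1.0429.
Q* ≈ 796.004.

Q* ≈ 796 kegs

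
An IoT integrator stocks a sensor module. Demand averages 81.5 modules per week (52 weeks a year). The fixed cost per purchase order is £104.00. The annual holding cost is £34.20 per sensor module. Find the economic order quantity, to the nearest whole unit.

Q* ≈ 161 modules

Annual demand D = 81.5 × 52 = 4,238.
EOQ = √(2DS / H) = √(2 × 4,238 × 104 / 34.2).
= √(881,504 / 34.2) = √25,774.9708 ≈ 160.546.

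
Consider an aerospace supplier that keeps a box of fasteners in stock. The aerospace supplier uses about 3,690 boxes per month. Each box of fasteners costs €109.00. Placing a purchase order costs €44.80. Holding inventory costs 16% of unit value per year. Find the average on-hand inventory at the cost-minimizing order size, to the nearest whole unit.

Average inventory ≈ 238 boxes

Annual demand D = 3,690 × 12 = 44,280.
Holding cost H = 0.16 × €109.00 = €17.4400 per unit per year.
Q* = √(2DS/H) = √(2 × 44,280 × 44.8 / 17.44) ≈ 476.96.
Average inventory = Q*/2 ≈ 476.96 / 2 = 238.481.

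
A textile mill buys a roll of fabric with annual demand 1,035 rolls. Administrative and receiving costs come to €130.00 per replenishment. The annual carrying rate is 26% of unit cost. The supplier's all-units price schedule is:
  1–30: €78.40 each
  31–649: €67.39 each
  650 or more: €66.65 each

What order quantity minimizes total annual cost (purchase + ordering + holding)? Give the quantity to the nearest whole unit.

Q* ≈ 124 rolls

Holding cost per unit per year at price C is H = 0.26·C.
Evaluate total cost at each tier's feasible EOQ or, if the EOQ is below the tier, at the tier's minimum quantity.
Tier 1 (€78.40): EOQ = 114.9 exceeds tier's upper bound 30, so this tier is dominated.
EOQ at €67.39 = 123.9 (feasible in tier 2): TC = 1,035×€67.39 + (1,035/123.9)×130 + (123.9/2)×0.26×€67.39 = €71,920.06.
EOQ at €66.65 = 124.6 < 650, so use break Q=650: TC = 1,035×€66.65 + (1,035/650.0)×130 + (650.0/2)×0.26×€66.65 = €74,821.68.
Lowest total cost is €71,920.06 at Q = 123.9.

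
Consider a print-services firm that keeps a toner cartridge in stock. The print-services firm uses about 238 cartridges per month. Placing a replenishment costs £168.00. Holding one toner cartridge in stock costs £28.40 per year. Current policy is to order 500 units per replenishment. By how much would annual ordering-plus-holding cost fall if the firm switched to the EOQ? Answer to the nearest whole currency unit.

Annual demand D = 238 × 12 = 2,856.
EOQ = √(2DS/H) = √(2 × 2,856 × 168 / 28.4) ≈ 183.82.
Cost at Q* = (D/Q*)S + (Q*/2)H = √(2DSH) ≈ £5,220.45.
Cost at Q = 500: (2,856/500)×168 + (500/2)×28.4 = £959.62 + £7,100.00 = £8,059.62.
Excess = £8,059.62 − £5,220.45 = £2,839.17.

Extra cost ≈ £2,839 per year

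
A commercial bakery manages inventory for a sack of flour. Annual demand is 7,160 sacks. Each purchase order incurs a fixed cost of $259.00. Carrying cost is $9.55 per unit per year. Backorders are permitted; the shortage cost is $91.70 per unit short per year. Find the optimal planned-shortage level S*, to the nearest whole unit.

With planned backorders, Q* = √(2DS/H) · √((H+B)/B).
√(2DS/H) = √(2 × 7,160 × 259 / 9.55) = 623.189.
√((H+B)/B) = √((9.55+91.7)/91.7) = 1.0508.
Q* ≈ 654.836.
S* = Q* · H/(H+B) = 654.836 × 9.55/101.25 ≈ 61.765.

S* ≈ 62 sacks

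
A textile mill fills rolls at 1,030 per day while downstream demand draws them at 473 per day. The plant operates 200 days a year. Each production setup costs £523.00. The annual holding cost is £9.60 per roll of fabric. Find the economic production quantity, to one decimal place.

Annual demand D = 473 × 200 = 94,600.
Production build-up factor (1 − d/p) = 1 − 473/1,030 = 0.5408.
Q* = √(2DS / (H(1 − d/p))) = √(2 × 94,600 × 523 / (9.6 × 0.5408)).
= √(98,951,600 / 5.1915) ≈ 4365.830.

Q* ≈ 4,365.8 rolls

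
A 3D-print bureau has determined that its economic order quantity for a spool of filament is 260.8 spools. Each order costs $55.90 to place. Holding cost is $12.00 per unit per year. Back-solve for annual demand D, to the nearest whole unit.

The basic EOQ model gives Q* = √(2DS/H); rearrange for the unknown.
From Q* = √(2DS/H): D = Q*²H / (2S) = 260.8² × 12 / (2 × 55.9) = 7300.534.

D ≈ 7,301 spools per year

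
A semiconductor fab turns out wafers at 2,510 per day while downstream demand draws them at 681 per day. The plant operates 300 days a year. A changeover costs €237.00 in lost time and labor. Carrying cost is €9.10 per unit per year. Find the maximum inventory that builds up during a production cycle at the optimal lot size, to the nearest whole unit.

Annual demand D = 681 × 300 = 204,300.
Production build-up factor (1 − d/p) = 1 − 681/2,510 = 0.7287.
Q* = √(2DS / (H(1 − d/p))) = √(2 × 204,300 × 237 / (9.1 × 0.7287)).
= √(96,838,200 / 6.631) ≈ 3821.489.
Maximum inventory = Q*(1 − d/p) = 3821.489 × 0.7287 ≈ 2784.663.

I_max ≈ 2,785 wafers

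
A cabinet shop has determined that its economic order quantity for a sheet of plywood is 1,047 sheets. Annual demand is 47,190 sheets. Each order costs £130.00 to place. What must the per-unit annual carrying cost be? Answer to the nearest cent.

Squaring Q* = √(2DS/H) gives Q*² = 2DS/H.
From Q* = √(2DS/H): H = 2DS / Q*² = 2 × 47,190 × 130 / 1,047² = 11.1926.

H ≈ £11.19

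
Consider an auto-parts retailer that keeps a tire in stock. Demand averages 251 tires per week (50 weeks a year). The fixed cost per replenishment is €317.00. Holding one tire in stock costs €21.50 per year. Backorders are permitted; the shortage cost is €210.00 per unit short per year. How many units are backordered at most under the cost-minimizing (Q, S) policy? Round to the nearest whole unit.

Annual demand D = 251 × 50 = 12,550.
With planned backorders, Q* = √(2DS/H) · √((H+B)/B).
√(2DS/H) = √(2 × 12,550 × 317 / 21.5) = 608.341.
√((H+B)/B) = √((21.5+210)/210) = 1.0499.
Q* ≈ 638.724.
S* = Q* · H/(H+B) = 638.724 × 21.5/231.5 ≈ 59.320.

S* ≈ 59 tires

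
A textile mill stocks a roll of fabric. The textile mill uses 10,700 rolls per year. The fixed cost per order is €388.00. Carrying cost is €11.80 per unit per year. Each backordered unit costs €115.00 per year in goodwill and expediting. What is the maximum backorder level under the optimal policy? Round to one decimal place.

S* ≈ 82.0 rolls

With planned backorders, Q* = √(2DS/H) · √((H+B)/B).
√(2DS/H) = √(2 × 10,700 × 388 / 11.8) = 838.845.
√((H+B)/B) = √((11.8+115)/115) = 1.0501.
Q* ≈ 880.831.
S* = Q* · H/(H+B) = 880.831 × 11.8/126.8 ≈ 81.970.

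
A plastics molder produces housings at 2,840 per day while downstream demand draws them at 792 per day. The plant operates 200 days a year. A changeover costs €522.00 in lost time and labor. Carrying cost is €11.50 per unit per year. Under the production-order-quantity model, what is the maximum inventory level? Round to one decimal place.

Annual demand D = 792 × 200 = 158,400.
Production build-up factor (1 − d/p) = 1 − 792/2,840 = 0.7211.
Q* = √(2DS / (H(1 − d/p))) = √(2 × 158,400 × 522 / (11.5 × 0.7211)).
= √(165,369,600 / 8.293) ≈ 4465.531.
Maximum inventory = Q*(1 − d/p) = 4465.531 × 0.7211 ≈ 3220.214.

I_max ≈ 3,220.2 housings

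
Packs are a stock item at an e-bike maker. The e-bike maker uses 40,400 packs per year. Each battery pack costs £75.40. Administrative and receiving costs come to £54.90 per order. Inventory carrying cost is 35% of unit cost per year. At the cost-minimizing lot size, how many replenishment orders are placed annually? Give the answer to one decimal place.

Holding cost H = 0.35 × £75.40 = £26.3900 per unit per year.
EOQ = √(2DS/H) = √(2 × 40,400 × 54.9 / 26.39) ≈ 409.99.
Orders per year = D / Q* = 40,400 / 409.99 ≈ 98.539.

N ≈ 98.5 orders per year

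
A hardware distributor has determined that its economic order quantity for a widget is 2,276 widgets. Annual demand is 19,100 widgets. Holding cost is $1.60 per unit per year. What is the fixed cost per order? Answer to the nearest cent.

S ≈ $216.97

Squaring Q* = √(2DS/H) gives Q*² = 2DS/H.
From Q* = √(2DS/H): S = Q*²H / (2D) = 2,276² × 1.6 / (2 × 19,100) = 216.9707.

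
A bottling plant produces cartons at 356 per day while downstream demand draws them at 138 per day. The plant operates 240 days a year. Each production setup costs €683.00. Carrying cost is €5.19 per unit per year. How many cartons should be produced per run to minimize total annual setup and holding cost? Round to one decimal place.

Annual demand D = 138 × 240 = 33,120.
Production build-up factor (1 − d/p) = 1 − 138/356 = 0.6124.
Q* = √(2DS / (H(1 − d/p))) = √(2 × 33,120 × 683 / (5.19 × 0.6124)).
= √(45,241,920 / 3.1781) ≈ 3772.972.

Q* ≈ 3,773.0 cartons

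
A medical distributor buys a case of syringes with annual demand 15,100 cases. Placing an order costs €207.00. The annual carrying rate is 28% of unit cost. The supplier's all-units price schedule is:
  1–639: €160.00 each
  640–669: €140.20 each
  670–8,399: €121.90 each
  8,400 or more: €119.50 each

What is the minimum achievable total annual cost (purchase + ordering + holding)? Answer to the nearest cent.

Holding cost per unit per year at price C is H = 0.28·C.
Candidates are each tier's EOQ (if it falls in that tier) and each price-break quantity.
EOQ at €160.00 = 373.6 (feasible in tier 1): TC = 15,100×€160.00 + (15,100/373.6)×207 + (373.6/2)×0.28×€160.00 = €2,432,735.07.
EOQ at €140.20 = 399.1 < 640, so use break Q=640: TC = 15,100×€140.20 + (15,100/640.0)×207 + (640.0/2)×0.28×€140.20 = €2,134,465.83.
EOQ at €121.90 = 428.0 < 670, so use break Q=670: TC = 15,100×€121.90 + (15,100/670.0)×207 + (670.0/2)×0.28×€121.90 = €1,856,789.44.
EOQ at €119.50 = 432.2 < 8400, so use break Q=8400: TC = 15,100×€119.50 + (15,100/8400.0)×207 + (8400.0/2)×0.28×€119.50 = €1,945,354.11.
Lowest total cost among the candidates is at Q = 670.0.

TC* ≈ €1,856,789.44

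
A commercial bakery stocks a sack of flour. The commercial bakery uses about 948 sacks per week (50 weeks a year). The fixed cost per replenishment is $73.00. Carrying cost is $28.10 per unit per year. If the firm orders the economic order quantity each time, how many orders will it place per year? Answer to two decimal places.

N ≈ 95.51 orders per year

Annual demand D = 948 × 50 = 47,400.
Q* = √(2DS/H) = √(2 × 47,400 × 73 / 28.1) ≈ 496.26.
Orders per year = D / Q* = 47,400 / 496.26 ≈ 95.514.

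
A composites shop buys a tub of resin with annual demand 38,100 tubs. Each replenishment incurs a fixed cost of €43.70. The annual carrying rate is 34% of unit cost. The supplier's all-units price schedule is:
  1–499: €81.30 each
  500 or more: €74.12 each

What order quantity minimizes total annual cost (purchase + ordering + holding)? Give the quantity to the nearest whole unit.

Q* ≈ 500 tubs

Holding cost per unit per year at price C is H = 0.34·C.
Candidates are each tier's EOQ (if it falls in that tier) and each price-break quantity.
EOQ at €81.30 = 347.1 (feasible in tier 1): TC = 38,100×€81.30 + (38,100/347.1)×43.7 + (347.1/2)×0.34×€81.30 = €3,107,124.07.
EOQ at €74.12 = 363.5 < 500, so use break Q=500: TC = 38,100×€74.12 + (38,100/500.0)×43.7 + (500.0/2)×0.34×€74.12 = €2,833,602.14.
Lowest total cost is €2,833,602.14 at Q = 500.0.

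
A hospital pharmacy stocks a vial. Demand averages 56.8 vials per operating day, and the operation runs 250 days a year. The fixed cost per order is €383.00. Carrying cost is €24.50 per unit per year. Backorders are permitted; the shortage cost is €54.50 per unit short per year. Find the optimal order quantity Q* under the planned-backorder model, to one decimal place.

Q* ≈ 802.2 vials

Annual demand D = 56.8 × 250 = 14,200.
With planned backorders, Q* = √(2DS/H) · √((H+B)/B).
√(2DS/H) = √(2 × 14,200 × 383 / 24.5) = 666.309.
√((H+B)/B) = √((24.5+54.5)/54.5) = 1.2040.
Q* ≈ 802.215.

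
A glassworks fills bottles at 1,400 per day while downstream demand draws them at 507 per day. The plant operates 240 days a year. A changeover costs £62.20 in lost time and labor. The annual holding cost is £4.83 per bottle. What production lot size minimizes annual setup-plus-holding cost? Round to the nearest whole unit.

Annual demand D = 507 × 240 = 121,680.
Production build-up factor (1 − d/p) = 1 − 507/1,400 = 0.6379.
Q* = √(2DS / (H(1 − d/p))) = √(2 × 121,680 × 62.2 / (4.83 × 0.6379)).
= √(15,136,992 / 3.0809) ≈ 2216.586.

Q* ≈ 2,217 bottles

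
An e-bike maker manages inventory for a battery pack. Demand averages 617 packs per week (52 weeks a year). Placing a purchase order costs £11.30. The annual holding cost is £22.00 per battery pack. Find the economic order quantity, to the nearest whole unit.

Q* ≈ 182 packs

Annual demand D = 617 × 52 = 32,084.
EOQ = √(2DS / H) = √(2 × 32,084 × 11.3 / 22).
= √(725,098.4 / 22) = √32,959.0182 ≈ 181.546.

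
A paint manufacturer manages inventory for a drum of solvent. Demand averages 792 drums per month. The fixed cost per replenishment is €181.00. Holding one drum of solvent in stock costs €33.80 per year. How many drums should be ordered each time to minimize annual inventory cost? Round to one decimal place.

Q* ≈ 319.0 drums

Annual demand D = 792 × 12 = 9,504.
EOQ = √(2DS / H) = √(2 × 9,504 × 181 / 33.8).
= √(3,440,448 / 33.8) = √101,788.4024 ≈ 319.043.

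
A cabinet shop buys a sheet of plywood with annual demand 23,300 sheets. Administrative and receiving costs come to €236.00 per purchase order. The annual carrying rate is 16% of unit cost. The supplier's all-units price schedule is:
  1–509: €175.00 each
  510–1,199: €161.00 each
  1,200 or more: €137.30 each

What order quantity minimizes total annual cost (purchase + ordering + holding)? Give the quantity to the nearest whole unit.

Q* ≈ 1,200 sheets

Holding cost per unit per year at price C is H = 0.16·C.
For each price level, check whether its EOQ is feasible; otherwise the best quantity at that price is the breakpoint.
Tier 1 (€175.00): EOQ = 626.7 exceeds tier's upper bound 509, so this tier is dominated.
EOQ at €161.00 = 653.4 (feasible in tier 2): TC = 23,300×€161.00 + (23,300/653.4)×236 + (653.4/2)×0.16×€161.00 = €3,768,131.46.
EOQ at €137.30 = 707.5 < 1200, so use break Q=1200: TC = 23,300×€137.30 + (23,300/1200.0)×236 + (1200.0/2)×0.16×€137.30 = €3,216,853.13.
Lowest total cost is €3,216,853.13 at Q = 1200.0.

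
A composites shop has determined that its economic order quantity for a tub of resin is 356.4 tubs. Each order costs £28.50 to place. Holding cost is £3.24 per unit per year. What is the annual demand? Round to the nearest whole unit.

D ≈ 7,220 tubs per year

The basic EOQ model gives Q* = √(2DS/H); rearrange for the unknown.
From Q* = √(2DS/H): D = Q*²H / (2S) = 356.4² × 3.24 / (2 × 28.5) = 7220.139.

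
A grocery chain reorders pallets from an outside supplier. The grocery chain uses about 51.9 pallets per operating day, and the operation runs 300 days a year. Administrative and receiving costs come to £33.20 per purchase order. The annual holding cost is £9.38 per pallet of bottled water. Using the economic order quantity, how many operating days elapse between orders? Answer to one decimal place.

Annual demand D = 51.9 × 300 = 15,570.
The optimal lot size = √(2DS/H) = √(2 × 15,570 × 33.2 / 9.38) ≈ 331.99.
Cycle time = Q*/D × 300 = 331.99 / 15,570 × 300 ≈ 6.397 days.

T ≈ 6.4 days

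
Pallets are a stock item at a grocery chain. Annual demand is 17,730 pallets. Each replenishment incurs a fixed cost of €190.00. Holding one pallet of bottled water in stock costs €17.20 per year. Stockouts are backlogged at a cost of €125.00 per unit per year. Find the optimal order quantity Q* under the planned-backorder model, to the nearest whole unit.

With planned backorders, Q* = √(2DS/H) · √((H+B)/B).
√(2DS/H) = √(2 × 17,730 × 190 / 17.2) = 625.867.
√((H+B)/B) = √((17.2+125)/125) = 1.0666.
Q* ≈ 667.539.

Q* ≈ 668 pallets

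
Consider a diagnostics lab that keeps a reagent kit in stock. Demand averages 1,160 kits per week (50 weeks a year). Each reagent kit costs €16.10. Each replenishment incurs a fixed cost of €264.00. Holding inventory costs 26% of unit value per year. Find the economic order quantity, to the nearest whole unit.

Q* ≈ 2,705 kits

Annual demand D = 1,160 × 50 = 58,000.
Holding cost H = 0.26 × €16.10 = €4.1860 per unit per year.
EOQ = √(2DS / H) = √(2 × 58,000 × 264 / 4.186).
= √(30,624,000 / 4.186) = √7,315,814.6202 ≈ 2704.776.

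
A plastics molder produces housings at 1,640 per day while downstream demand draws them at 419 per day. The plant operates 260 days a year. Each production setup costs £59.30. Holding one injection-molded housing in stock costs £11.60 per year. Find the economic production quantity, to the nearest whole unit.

Annual demand D = 419 × 260 = 108,940.
Production build-up factor (1 − d/p) = 1 − 419/1,640 = 0.7445.
Q* = √(2DS / (H(1 − d/p))) = √(2 × 108,940 × 59.3 / (11.6 × 0.7445)).
= √(12,920,284 / 8.6363) ≈ 1223.126.

Q* ≈ 1,223 housings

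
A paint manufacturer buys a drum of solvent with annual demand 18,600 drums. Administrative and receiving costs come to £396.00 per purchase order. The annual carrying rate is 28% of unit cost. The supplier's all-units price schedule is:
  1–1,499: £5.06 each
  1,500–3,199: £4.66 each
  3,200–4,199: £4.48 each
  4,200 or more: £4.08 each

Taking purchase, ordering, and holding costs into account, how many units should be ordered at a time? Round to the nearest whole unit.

Holding cost per unit per year at price C is H = 0.28·C.
Evaluate total cost at each tier's feasible EOQ or, if the EOQ is below the tier, at the tier's minimum quantity.
Tier 1 (£5.06): EOQ = 3224.5 exceeds tier's upper bound 1499, so this tier is dominated.
Tier 2 (£4.66): EOQ = 3360.1 exceeds tier's upper bound 3199, so this tier is dominated.
EOQ at £4.48 = 3426.9 (feasible in tier 3): TC = 18,600×£4.48 + (18,600/3426.9)×396 + (3426.9/2)×0.28×£4.48 = £87,626.70.
EOQ at £4.08 = 3591.0 < 4200, so use break Q=4200: TC = 18,600×£4.08 + (18,600/4200.0)×396 + (4200.0/2)×0.28×£4.08 = £80,040.75.
Lowest total cost is £80,040.75 at Q = 4200.0.

Q* ≈ 4,200 drums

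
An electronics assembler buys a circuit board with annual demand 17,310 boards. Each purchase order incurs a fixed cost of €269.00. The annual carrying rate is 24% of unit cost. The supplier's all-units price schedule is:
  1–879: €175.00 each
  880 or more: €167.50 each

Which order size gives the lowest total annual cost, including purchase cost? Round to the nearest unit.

Q* ≈ 880 boards

Holding cost per unit per year at price C is H = 0.24·C.
Candidates are each tier's EOQ (if it falls in that tier) and each price-break quantity.
EOQ at €175.00 = 470.9 (feasible in tier 1): TC = 17,310×€175.00 + (17,310/470.9)×269 + (470.9/2)×0.24×€175.00 = €3,049,027.18.
EOQ at €167.50 = 481.3 < 880, so use break Q=880: TC = 17,310×€167.50 + (17,310/880.0)×269 + (880.0/2)×0.24×€167.50 = €2,922,404.35.
Lowest total cost is €2,922,404.35 at Q = 880.0.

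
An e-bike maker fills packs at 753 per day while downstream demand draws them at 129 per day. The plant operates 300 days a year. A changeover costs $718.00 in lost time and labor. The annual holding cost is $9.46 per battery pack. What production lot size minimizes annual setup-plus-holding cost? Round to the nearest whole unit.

Q* ≈ 2,663 packs

Annual demand D = 129 × 300 = 38,700.
Production build-up factor (1 − d/p) = 1 − 129/753 = 0.8287.
Q* = √(2DS / (H(1 − d/p))) = √(2 × 38,700 × 718 / (9.46 × 0.8287)).
= √(55,573,200 / 7.8394) ≈ 2662.517.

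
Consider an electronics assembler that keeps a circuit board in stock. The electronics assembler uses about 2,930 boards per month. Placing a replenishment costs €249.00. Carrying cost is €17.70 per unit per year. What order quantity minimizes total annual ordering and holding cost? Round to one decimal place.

Annual demand D = 2,930 × 12 = 35,160.
EOQ = √(2DS / H) = √(2 × 35,160 × 249 / 17.7).
= √(17,509,680 / 17.7) = √989,247.4576 ≈ 994.609.

Q* ≈ 994.6 boards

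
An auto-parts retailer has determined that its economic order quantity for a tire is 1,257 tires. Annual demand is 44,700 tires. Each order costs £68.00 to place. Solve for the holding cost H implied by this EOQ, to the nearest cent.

H ≈ £3.85

The basic EOQ model gives Q* = √(2DS/H); rearrange for the unknown.
From Q* = √(2DS/H): H = 2DS / Q*² = 2 × 44,700 × 68 / 1,257² = 3.8475.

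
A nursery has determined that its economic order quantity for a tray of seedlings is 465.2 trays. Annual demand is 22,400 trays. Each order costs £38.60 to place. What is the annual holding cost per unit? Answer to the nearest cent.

The basic EOQ model gives Q* = √(2DS/H); rearrange for the unknown.
From Q* = √(2DS/H): H = 2DS / Q*² = 2 × 22,400 × 38.6 / 465.2² = 7.9907.

H ≈ £7.99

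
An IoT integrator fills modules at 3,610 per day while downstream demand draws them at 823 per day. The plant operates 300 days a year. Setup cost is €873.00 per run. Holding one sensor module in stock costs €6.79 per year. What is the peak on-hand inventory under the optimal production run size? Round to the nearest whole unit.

I_max ≈ 7,001 modules

Annual demand D = 823 × 300 = 246,900.
Production build-up factor (1 − d/p) = 1 − 823/3,610 = 0.7720.
Q* = √(2DS / (H(1 − d/p))) = √(2 × 246,900 × 873 / (6.79 × 0.7720)).
= √(431,087,400 / 5.242) ≈ 9068.446.
Maximum inventory = Q*(1 − d/p) = 9068.446 × 0.7720 ≈ 7001.042.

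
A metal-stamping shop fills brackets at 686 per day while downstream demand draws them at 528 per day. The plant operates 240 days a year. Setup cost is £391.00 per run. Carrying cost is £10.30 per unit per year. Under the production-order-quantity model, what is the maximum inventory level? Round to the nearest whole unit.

I_max ≈ 1,489 brackets

Annual demand D = 528 × 240 = 126,720.
Production build-up factor (1 − d/p) = 1 − 528/686 = 0.2303.
Q* = √(2DS / (H(1 − d/p))) = √(2 × 126,720 × 391 / (10.3 × 0.2303)).
= √(99,095,040 / 2.3723) ≈ 6463.100.
Maximum inventory = Q*(1 − d/p) = 6463.100 × 0.2303 ≈ 1488.586.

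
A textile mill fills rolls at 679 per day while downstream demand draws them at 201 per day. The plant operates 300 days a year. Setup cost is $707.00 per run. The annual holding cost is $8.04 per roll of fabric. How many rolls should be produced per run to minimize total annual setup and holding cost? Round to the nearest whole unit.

Q* ≈ 3,881 rolls

Annual demand D = 201 × 300 = 60,300.
Production build-up factor (1 − d/p) = 1 − 201/679 = 0.7040.
Q* = √(2DS / (H(1 − d/p))) = √(2 × 60,300 × 707 / (8.04 × 0.7040)).
= √(85,264,200 / 5.66) ≈ 3881.292.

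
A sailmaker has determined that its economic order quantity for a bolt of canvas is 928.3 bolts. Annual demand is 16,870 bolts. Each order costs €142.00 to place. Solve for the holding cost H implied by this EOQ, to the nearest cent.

The basic EOQ model gives Q* = √(2DS/H); rearrange for the unknown.
From Q* = √(2DS/H): H = 2DS / Q*² = 2 × 16,870 × 142 / 928.3² = 5.5598.

H ≈ €5.56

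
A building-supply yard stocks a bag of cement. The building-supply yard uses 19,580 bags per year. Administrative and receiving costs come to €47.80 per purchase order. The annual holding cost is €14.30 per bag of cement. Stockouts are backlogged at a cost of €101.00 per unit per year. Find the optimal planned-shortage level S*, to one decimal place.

S* ≈ 47.9 bags

With planned backorders, Q* = √(2DS/H) · √((H+B)/B).
√(2DS/H) = √(2 × 19,580 × 47.8 / 14.3) = 361.799.
√((H+B)/B) = √((14.3+101)/101) = 1.0684.
Q* ≈ 386.564.
S* = Q* · H/(H+B) = 386.564 × 14.3/115.3 ≈ 47.943.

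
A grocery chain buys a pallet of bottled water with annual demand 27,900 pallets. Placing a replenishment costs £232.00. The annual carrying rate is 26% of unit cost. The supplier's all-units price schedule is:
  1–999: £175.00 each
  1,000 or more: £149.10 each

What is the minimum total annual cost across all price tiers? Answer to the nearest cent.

TC* ≈ £4,185,745.80

Holding cost per unit per year at price C is H = 0.26·C.
Evaluate total cost at each tier's feasible EOQ or, if the EOQ is below the tier, at the tier's minimum quantity.
EOQ at £175.00 = 533.4 (feasible in tier 1): TC = 27,900×£175.00 + (27,900/533.4)×232 + (533.4/2)×0.26×£175.00 = £4,906,769.83.
EOQ at £149.10 = 577.9 < 1000, so use break Q=1000: TC = 27,900×£149.10 + (27,900/1000.0)×232 + (1000.0/2)×0.26×£149.10 = £4,185,745.80.
Lowest total cost among the candidates is at Q = 1000.0.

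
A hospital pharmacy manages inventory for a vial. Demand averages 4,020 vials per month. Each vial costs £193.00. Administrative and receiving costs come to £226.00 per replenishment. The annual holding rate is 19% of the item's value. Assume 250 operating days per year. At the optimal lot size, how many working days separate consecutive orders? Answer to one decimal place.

Annual demand D = 4,020 × 12 = 48,240.
Holding cost H = 0.19 × £193.00 = £36.6700 per unit per year.
Q* = √(2DS/H) = √(2 × 48,240 × 226 / 36.67) ≈ 771.11.
Cycle time = Q*/D × 250 = 771.11 / 48,240 × 250 ≈ 3.996 days.

T ≈ 4.0 days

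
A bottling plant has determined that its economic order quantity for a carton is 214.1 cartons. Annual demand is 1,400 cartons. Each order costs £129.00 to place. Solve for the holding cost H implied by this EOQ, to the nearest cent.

The basic EOQ model gives Q* = √(2DS/H); rearrange for the unknown.
From Q* = √(2DS/H): H = 2DS / Q*² = 2 × 1,400 × 129 / 214.1² = 7.8798.

H ≈ £7.88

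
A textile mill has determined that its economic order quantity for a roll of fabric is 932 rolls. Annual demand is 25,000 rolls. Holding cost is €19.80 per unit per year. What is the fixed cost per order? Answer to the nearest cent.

S ≈ €343.98

The basic EOQ model gives Q* = √(2DS/H); rearrange for the unknown.
From Q* = √(2DS/H): S = Q*²H / (2D) = 932² × 19.8 / (2 × 25,000) = 343.9751.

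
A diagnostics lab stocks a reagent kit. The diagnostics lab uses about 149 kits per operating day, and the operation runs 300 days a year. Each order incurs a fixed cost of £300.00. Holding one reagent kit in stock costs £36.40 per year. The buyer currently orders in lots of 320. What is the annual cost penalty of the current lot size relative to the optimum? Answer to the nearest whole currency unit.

Extra cost ≈ £16,485 per year

Annual demand D = 149 × 300 = 44,700.
EOQ = √(2DS/H) = √(2 × 44,700 × 300 / 36.4) ≈ 858.38.
Cost at Q* = (D/Q*)S + (Q*/2)H = √(2DSH) ≈ £31,244.97.
Cost at Q = 320: (44,700/320)×300 + (320/2)×36.4 = £41,906.25 + £5,824.00 = £47,730.25.
Excess = £47,730.25 − £31,244.97 = £16,485.28.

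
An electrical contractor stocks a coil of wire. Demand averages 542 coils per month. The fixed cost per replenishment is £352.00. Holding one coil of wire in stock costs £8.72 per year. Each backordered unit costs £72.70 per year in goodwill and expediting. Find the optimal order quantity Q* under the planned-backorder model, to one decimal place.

Q* ≈ 766.9 coils

Annual demand D = 542 × 12 = 6,504.
With planned backorders, Q* = √(2DS/H) · √((H+B)/B).
√(2DS/H) = √(2 × 6,504 × 352 / 8.72) = 724.633.
√((H+B)/B) = √((8.72+72.7)/72.7) = 1.0583.
Q* ≈ 766.861.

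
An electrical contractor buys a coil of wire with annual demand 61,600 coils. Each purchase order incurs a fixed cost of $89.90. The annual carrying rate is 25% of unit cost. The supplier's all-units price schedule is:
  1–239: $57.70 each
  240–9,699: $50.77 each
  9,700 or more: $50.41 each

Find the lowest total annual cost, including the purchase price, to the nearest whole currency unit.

TC* ≈ $3,139,289

Holding cost per unit per year at price C is H = 0.25·C.
Candidates are each tier's EOQ (if it falls in that tier) and each price-break quantity.
Tier 1 ($57.70): EOQ = 876.2 exceeds tier's upper bound 239, so this tier is dominated.
EOQ at $50.77 = 934.1 (feasible in tier 2): TC = 61,600×$50.77 + (61,600/934.1)×89.9 + (934.1/2)×0.25×$50.77 = $3,139,288.56.
EOQ at $50.41 = 937.5 < 9700, so use break Q=9700: TC = 61,600×$50.41 + (61,600/9700.0)×89.9 + (9700.0/2)×0.25×$50.41 = $3,166,949.04.
Lowest total cost among the candidates is at Q = 934.1.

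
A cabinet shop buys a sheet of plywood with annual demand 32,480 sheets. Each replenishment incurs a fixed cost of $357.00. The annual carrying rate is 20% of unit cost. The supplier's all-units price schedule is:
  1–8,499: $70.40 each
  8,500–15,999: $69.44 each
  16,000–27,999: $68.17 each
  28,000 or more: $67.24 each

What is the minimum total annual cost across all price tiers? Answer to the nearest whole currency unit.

Holding cost per unit per year at price C is H = 0.20·C.
Candidates are each tier's EOQ (if it falls in that tier) and each price-break quantity.
EOQ at $70.40 = 1283.4 (feasible in tier 1): TC = 32,480×$70.40 + (32,480/1283.4)×357 + (1283.4/2)×0.20×$70.40 = $2,304,662.01.
EOQ at $69.44 = 1292.2 < 8500, so use break Q=8500: TC = 32,480×$69.44 + (32,480/8500.0)×357 + (8500.0/2)×0.20×$69.44 = $2,315,799.36.
EOQ at $68.17 = 1304.2 < 16000, so use break Q=16000: TC = 32,480×$68.17 + (32,480/16000.0)×357 + (16000.0/2)×0.20×$68.17 = $2,323,958.31.
EOQ at $67.24 = 1313.2 < 28000, so use break Q=28000: TC = 32,480×$67.24 + (32,480/28000.0)×357 + (28000.0/2)×0.20×$67.24 = $2,372,641.32.
Lowest total cost among the candidates is at Q = 1283.4.

TC* ≈ $2,304,662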